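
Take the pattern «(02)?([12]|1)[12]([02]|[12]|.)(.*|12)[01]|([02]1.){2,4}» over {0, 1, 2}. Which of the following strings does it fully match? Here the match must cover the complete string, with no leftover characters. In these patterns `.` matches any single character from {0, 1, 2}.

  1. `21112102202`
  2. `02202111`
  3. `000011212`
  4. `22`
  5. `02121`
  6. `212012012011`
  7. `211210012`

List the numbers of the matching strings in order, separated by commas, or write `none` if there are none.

6, 7

1 → no match
2 → no match
3 → no match
4 → no match
5 → no match
6 → match
7 → match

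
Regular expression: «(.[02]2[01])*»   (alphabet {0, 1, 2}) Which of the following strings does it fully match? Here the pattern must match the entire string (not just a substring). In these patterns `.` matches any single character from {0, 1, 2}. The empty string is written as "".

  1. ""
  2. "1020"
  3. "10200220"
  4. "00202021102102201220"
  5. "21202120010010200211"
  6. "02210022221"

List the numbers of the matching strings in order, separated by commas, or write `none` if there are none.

1 → match
2 → match
3 → match
4 → match
5 → no match
6 → no match

1, 2, 3, 4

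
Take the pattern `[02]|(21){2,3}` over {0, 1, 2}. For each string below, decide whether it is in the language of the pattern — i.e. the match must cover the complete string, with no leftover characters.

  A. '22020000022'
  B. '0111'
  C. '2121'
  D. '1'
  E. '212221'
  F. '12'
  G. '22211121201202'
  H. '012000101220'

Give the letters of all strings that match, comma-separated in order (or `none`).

C

A → no match
B → no match
C → match
D → no match
E → no match
F → no match
G → no match
H → no match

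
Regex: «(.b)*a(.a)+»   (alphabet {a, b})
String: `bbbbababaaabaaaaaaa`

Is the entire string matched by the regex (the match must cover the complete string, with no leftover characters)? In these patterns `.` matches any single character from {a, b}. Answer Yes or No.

Yes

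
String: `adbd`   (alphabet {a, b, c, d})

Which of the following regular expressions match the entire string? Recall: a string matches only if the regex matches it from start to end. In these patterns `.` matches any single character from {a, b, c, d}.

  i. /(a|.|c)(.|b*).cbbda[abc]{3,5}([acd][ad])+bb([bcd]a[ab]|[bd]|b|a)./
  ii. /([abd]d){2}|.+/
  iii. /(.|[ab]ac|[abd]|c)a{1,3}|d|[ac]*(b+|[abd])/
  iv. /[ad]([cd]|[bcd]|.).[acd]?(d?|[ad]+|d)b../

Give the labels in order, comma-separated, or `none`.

ii

i → no match
ii → match
iii → no match
iv → no match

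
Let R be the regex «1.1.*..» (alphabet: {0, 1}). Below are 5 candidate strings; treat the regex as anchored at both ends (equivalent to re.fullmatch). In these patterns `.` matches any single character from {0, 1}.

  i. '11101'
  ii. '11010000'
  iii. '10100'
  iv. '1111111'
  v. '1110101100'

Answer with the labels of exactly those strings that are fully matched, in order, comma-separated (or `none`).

i, iii, iv, v

i → match
ii → no match
iii → match
iv → match
v → match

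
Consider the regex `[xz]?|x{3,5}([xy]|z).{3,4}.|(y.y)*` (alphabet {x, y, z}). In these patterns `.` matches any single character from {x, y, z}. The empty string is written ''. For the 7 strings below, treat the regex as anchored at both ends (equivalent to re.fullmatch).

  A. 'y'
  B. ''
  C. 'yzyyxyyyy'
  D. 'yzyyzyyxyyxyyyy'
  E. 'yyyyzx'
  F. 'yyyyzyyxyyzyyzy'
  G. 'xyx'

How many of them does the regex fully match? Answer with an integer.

A → no match
B → match
C → match
D → match
E → no match
F → match
G → no match
Total matched: 4

4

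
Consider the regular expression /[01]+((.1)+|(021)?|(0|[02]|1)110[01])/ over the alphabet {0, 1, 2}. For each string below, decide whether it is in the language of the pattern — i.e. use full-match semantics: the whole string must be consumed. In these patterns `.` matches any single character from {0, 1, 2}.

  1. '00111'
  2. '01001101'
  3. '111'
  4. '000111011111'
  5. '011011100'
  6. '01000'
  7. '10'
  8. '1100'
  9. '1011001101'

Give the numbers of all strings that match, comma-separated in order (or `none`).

1 → match
2 → match
3 → match
4 → match
5 → match
6 → match
7 → match
8 → match
9 → match

1, 2, 3, 4, 5, 6, 7, 8, 9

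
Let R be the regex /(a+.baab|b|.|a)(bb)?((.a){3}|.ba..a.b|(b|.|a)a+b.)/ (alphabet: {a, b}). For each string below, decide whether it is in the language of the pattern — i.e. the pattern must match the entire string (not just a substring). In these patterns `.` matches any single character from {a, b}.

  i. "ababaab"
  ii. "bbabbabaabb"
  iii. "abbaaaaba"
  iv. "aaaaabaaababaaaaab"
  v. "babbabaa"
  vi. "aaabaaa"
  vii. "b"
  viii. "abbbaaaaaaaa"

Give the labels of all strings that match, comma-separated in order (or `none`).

i → no match
ii → no match
iii → match
iv → no match
v → no match
vi → match
vii → no match
viii → no match

iii, vi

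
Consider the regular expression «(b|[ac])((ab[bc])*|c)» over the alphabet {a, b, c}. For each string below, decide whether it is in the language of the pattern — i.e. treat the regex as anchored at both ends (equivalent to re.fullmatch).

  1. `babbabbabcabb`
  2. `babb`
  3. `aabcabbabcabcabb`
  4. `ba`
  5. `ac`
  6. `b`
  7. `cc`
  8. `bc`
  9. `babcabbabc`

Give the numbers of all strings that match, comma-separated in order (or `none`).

1 → match
2 → match
3 → match
4 → no match
5 → match
6 → match
7 → match
8 → match
9 → match

1, 2, 3, 5, 6, 7, 8, 9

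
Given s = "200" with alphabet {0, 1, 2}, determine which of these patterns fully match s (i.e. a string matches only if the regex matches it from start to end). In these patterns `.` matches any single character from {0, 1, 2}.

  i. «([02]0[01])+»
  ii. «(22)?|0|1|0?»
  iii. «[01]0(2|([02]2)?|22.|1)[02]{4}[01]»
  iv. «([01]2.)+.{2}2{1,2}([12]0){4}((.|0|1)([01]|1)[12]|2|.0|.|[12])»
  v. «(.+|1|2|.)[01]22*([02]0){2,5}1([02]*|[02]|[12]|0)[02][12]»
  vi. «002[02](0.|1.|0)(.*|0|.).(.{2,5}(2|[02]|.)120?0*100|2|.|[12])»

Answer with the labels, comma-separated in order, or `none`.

i → match
ii → no match
iii → no match
iv → no match
v → no match
vi → no match — must start with "002"

i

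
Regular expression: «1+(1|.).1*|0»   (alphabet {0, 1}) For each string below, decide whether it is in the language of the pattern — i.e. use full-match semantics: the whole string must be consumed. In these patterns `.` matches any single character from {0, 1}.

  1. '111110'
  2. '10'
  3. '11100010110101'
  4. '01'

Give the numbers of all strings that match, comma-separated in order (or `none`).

1 → match
2 → no match
3 → no match
4 → no match

1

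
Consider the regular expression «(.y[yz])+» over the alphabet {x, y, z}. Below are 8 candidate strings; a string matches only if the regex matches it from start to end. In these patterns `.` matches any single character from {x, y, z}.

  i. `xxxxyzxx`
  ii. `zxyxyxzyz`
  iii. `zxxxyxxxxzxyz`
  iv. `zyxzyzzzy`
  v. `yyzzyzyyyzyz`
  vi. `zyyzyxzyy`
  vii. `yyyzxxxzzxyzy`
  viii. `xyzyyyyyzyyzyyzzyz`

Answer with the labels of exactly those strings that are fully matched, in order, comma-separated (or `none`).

i → no match
ii → no match
iii → no match
iv → no match
v → match
vi → no match
vii → no match
viii → match

v, viii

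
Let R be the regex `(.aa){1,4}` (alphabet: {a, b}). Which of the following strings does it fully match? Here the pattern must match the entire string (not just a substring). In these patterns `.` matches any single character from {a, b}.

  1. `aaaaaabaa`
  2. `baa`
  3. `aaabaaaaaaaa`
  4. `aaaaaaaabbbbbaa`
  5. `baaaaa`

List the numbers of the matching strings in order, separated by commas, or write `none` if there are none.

1, 2, 3, 5

1. `aaaaaabaa` → match
2. `baa` → match
3. `aaabaaaaaaaa` → match
4 → no match
5. `baaaaa` → match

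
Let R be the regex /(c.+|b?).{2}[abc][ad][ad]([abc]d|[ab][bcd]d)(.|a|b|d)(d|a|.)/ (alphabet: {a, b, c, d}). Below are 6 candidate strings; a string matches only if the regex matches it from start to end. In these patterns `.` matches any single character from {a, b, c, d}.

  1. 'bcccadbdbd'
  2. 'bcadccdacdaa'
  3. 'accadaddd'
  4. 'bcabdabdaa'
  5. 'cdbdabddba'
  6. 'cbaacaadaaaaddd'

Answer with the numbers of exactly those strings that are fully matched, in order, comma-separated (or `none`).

1. 'bcccadbdbd' → match
2. 'bcadccdacdaa' → no match
3. 'accadaddd' → match
4. 'bcabdabdaa' → match
5. 'cdbdabddba' → match
6 → match

1, 3, 4, 5, 6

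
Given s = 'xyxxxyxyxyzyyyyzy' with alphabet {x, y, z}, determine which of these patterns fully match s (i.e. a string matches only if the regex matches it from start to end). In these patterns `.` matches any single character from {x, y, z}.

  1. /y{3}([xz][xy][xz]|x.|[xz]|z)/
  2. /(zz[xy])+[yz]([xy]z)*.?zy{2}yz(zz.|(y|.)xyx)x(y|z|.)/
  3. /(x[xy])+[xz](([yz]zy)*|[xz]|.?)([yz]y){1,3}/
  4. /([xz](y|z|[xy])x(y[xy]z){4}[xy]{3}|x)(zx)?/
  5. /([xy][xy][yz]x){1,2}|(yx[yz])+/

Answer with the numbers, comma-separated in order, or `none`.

3

1 → no match — must start with 'y'
2 → no match — must start with 'zz'
3 → match
4 → no match
5 → no match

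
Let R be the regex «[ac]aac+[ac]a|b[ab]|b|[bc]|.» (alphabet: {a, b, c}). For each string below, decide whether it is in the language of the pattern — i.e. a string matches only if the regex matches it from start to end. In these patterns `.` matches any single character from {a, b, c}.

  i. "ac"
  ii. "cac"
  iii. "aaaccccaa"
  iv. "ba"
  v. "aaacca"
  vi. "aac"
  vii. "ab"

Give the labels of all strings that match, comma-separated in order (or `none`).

iii, iv, v

i. "ac" → no match
ii. "cac" → no match
iii. "aaaccccaa" → match
iv. "ba" → match
v. "aaacca" → match
vi. "aac" → no match
vii. "ab" → no match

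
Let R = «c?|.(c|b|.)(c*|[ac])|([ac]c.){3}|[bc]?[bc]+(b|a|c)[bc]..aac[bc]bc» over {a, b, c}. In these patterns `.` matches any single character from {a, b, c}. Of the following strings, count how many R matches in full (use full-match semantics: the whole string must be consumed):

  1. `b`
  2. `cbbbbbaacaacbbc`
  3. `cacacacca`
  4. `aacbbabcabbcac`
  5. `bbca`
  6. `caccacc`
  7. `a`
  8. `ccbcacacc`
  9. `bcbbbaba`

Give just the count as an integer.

1 → no match
2 → no match
3 → no match
4 → no match
5 → no match
6 → no match
7 → no match
8 → no match
9 → no match
Total matched: 0

0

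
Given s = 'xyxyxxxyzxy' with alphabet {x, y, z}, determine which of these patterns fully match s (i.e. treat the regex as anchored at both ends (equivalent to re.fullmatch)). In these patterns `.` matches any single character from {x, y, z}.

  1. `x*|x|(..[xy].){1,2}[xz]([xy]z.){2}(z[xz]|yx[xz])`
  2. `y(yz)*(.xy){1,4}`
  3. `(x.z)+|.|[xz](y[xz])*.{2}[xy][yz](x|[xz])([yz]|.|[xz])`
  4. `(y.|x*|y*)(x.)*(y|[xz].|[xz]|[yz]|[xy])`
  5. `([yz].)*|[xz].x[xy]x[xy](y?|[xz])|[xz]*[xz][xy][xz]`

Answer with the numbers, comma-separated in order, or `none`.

1 → no match
2 → no match — must start with 'y'
3 → match
4 → no match
5 → no match

3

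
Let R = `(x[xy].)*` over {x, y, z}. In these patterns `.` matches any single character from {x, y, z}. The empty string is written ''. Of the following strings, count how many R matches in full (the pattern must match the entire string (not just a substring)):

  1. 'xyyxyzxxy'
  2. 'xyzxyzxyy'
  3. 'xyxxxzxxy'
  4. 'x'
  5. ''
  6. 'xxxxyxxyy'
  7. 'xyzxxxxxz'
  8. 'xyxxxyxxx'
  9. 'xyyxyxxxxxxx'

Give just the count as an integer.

1. 'xyyxyzxxy' → match
2. 'xyzxyzxyy' → match
3. 'xyxxxzxxy' → match
4. 'x' → no match
5. '' → match
6. 'xxxxyxxyy' → match
7. 'xyzxxxxxz' → match
8. 'xyxxxyxxx' → match
9. 'xyyxyxxxxxxx' → match
Total matched: 8

8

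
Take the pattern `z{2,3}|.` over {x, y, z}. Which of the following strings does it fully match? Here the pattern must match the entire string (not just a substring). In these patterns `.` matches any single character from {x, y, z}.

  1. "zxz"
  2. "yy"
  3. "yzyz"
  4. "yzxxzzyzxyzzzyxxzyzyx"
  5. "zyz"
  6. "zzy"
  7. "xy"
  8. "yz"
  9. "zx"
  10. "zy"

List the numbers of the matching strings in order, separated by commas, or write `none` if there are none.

1 → no match
2 → no match
3 → no match
4 → no match
5 → no match
6 → no match
7 → no match
8 → no match
9 → no match
10 → no match

none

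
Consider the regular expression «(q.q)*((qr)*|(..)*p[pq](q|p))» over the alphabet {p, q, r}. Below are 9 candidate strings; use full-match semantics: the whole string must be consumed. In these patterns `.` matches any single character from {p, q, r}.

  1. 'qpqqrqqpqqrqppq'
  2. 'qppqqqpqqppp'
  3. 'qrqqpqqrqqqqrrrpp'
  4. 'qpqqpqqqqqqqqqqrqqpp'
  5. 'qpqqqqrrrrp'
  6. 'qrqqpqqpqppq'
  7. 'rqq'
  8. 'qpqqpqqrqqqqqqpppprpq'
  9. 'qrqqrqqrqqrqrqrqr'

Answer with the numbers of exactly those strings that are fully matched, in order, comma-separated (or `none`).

1 → match
2 → no match
3 → no match
4 → no match
5 → no match
6 → match
7 → no match
8 → no match
9 → match

1, 6, 9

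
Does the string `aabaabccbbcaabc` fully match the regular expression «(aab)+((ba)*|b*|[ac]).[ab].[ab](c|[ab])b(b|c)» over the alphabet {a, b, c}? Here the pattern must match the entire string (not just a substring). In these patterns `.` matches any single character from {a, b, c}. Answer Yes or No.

No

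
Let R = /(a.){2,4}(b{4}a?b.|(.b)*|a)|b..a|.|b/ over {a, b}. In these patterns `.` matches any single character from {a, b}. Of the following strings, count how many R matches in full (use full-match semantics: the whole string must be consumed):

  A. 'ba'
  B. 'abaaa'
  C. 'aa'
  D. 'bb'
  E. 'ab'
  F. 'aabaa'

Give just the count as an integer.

A → no match
B → match
C → no match
D → no match
E → no match
F → no match
Total matched: 1

1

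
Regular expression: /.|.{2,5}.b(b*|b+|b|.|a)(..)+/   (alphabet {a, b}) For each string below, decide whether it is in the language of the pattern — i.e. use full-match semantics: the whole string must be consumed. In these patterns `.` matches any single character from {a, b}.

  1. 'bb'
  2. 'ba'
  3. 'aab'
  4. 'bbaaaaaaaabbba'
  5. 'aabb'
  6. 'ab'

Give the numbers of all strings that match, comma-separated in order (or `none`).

1 → no match
2 → no match
3 → no match
4 → no match
5 → no match
6 → no match

none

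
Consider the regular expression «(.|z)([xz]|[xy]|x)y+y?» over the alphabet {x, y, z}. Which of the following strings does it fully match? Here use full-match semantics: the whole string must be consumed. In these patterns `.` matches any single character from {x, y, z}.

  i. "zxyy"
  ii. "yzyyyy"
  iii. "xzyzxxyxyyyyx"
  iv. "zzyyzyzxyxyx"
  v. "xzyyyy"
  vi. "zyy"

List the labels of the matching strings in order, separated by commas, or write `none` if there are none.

i, ii, v, vi

i → match
ii → match
iii → no match
iv → no match
v → match
vi → match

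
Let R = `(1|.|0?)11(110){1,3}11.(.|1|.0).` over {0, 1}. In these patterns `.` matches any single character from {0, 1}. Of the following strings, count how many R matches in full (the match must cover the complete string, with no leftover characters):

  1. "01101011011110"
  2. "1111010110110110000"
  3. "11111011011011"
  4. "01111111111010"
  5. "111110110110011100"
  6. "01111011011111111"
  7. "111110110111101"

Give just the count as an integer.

1 → no match
2 → no match
3 → match
4 → no match
5 → no match
6 → no match
7 → match
Total matched: 2

2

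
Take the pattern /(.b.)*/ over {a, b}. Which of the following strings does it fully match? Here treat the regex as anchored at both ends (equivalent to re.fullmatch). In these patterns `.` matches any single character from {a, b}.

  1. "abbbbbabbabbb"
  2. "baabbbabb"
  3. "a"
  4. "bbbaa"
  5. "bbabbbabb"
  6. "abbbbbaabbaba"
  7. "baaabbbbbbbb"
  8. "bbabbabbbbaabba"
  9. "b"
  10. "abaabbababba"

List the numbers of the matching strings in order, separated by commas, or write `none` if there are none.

5, 10

1 → no match
2 → no match
3 → no match
4 → no match
5 → match
6 → no match
7 → no match
8 → no match
9 → no match
10 → match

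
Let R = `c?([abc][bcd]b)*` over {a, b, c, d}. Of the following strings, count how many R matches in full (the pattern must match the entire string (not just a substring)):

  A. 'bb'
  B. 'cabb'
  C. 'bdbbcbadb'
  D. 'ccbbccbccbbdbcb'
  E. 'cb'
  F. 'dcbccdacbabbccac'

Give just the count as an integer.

A. 'bb' → no match
B. 'cabb' → match
C. 'bdbbcbadb' → match
D → no match
E. 'cb' → no match
F → no match
Total matched: 2

2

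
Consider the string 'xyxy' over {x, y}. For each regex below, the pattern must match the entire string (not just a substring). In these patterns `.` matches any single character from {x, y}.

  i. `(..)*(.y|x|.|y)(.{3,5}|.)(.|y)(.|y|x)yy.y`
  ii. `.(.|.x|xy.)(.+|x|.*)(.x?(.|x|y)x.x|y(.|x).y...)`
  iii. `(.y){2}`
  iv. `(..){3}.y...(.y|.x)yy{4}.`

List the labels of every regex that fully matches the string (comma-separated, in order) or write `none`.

iii

i → no match
ii → no match
iii → match
iv → no match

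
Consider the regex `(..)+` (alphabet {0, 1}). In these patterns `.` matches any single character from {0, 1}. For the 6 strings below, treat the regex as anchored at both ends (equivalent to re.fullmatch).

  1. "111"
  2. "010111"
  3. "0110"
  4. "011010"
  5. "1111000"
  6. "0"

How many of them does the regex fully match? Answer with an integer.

1 → no match
2 → match
3 → match
4 → match
5 → no match
6 → no match
Total matched: 3

3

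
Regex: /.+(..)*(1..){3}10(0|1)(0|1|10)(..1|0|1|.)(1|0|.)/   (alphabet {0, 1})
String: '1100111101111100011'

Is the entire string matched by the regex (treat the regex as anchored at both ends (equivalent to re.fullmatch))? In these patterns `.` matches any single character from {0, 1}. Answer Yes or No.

Yes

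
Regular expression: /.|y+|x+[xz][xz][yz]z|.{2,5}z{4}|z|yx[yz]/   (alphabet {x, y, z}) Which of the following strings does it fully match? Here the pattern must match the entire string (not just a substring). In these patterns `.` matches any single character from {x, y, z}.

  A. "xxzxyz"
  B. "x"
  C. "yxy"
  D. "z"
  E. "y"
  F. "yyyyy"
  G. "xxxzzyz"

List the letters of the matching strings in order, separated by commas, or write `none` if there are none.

A, B, C, D, E, F, G

A → match
B → match
C → match
D → match
E → match
F → match
G → match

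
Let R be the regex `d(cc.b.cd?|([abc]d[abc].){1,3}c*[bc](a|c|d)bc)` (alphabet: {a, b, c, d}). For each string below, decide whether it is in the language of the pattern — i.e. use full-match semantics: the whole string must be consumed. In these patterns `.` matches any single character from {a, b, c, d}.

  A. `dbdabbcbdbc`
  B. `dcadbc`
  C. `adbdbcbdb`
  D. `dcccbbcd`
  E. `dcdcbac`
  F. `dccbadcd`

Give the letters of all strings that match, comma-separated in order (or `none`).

D

A. `dbdabbcbdbc` → no match
B. `dcadbc` → no match
C. `adbdbcbdb` → no match — must start with `d`
D. `dcccbbcd` → match
E. `dcdcbac` → no match
F. `dccbadcd` → no match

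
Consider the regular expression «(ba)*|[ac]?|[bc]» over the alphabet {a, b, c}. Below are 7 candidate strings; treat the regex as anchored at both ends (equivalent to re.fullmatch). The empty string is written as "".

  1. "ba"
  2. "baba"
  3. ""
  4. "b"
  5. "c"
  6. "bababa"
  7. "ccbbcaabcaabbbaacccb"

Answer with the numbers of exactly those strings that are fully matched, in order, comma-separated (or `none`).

1, 2, 3, 4, 5, 6

1 → match
2 → match
3 → match
4 → match
5 → match
6 → match
7 → no match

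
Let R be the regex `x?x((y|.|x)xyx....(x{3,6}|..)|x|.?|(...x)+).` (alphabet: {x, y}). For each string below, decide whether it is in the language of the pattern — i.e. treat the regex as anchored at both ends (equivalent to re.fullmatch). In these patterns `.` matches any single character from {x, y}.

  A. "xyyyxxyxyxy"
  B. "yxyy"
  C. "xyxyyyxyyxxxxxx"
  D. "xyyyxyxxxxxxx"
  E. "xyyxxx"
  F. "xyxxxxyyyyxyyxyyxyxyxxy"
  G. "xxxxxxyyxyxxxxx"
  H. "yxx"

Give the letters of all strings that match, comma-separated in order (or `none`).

A. "xyyyxxyxyxy" → no match
B. "yxyy" → no match
C → no match
D → no match
E. "xyyxxx" → match
F → no match
G → no match
H. "yxx" → no match

E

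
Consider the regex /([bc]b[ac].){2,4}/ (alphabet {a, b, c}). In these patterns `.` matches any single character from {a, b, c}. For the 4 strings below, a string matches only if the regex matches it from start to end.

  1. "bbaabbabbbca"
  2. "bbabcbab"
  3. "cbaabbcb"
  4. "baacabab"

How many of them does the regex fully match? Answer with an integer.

3

1 → match
2 → match
3 → match
4 → no match
Total matched: 3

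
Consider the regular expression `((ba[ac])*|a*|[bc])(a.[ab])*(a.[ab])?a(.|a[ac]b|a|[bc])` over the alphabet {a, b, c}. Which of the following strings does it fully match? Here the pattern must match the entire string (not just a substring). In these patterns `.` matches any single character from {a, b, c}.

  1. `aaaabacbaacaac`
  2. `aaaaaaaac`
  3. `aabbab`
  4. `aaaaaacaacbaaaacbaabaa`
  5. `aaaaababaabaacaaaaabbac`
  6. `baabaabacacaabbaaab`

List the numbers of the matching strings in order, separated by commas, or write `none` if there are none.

1 → no match
2. `aaaaaaaac` → match
3. `aabbab` → match
4 → match
5 → match
6 → match

2, 3, 4, 5, 6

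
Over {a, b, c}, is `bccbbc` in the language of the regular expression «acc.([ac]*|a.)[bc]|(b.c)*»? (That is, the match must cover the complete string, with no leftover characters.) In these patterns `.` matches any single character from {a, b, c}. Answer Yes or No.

Yes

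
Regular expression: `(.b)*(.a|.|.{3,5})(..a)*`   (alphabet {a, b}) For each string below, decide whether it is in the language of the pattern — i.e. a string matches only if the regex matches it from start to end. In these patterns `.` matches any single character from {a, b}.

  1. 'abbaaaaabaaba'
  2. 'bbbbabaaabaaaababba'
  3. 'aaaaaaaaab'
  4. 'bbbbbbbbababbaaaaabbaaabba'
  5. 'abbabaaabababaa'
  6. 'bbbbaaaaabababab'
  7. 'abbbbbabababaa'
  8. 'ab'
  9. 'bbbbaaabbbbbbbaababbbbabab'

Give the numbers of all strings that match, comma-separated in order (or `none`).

1 → match
2 → match
3 → no match
4 → no match
5 → no match
6 → no match
7 → match
8 → no match
9 → no match

1, 2, 7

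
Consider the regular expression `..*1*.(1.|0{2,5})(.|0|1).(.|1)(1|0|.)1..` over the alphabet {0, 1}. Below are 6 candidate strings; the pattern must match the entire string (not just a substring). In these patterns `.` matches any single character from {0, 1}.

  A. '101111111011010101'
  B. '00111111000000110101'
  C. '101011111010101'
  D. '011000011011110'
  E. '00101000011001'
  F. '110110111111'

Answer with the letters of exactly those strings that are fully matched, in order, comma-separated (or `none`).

A → no match
B → match
C → match
D → no match
E → no match
F. '110110111111' → match

B, C, F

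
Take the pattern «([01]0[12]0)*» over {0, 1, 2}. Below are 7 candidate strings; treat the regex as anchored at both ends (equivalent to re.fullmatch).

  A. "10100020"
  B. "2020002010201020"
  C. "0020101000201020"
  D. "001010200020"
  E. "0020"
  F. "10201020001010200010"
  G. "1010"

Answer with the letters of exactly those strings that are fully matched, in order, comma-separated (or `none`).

A, C, D, E, F, G

A → match
B → no match
C → match
D → match
E → match
F → match
G → match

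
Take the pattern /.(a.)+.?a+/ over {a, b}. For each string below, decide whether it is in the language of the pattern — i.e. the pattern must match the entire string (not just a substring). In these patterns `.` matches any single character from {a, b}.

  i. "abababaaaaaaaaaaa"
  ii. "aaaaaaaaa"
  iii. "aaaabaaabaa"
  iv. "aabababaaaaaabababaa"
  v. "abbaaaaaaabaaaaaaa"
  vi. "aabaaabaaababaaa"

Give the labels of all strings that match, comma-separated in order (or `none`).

i → no match
ii → match
iii → match
iv → no match
v → no match
vi → match

ii, iii, vi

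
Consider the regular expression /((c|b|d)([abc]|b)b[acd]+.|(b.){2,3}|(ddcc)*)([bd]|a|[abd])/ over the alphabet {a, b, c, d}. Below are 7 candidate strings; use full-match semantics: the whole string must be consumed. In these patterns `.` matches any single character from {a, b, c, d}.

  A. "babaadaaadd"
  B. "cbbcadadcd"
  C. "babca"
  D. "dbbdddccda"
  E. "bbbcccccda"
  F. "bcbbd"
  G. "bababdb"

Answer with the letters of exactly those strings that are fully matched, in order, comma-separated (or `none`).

A → match
B → match
C → match
D → match
E → match
F → match
G → match

A, B, C, D, E, F, G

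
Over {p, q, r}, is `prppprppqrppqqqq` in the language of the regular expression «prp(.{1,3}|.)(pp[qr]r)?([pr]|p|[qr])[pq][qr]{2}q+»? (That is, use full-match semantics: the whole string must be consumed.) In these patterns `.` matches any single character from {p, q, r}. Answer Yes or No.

Yes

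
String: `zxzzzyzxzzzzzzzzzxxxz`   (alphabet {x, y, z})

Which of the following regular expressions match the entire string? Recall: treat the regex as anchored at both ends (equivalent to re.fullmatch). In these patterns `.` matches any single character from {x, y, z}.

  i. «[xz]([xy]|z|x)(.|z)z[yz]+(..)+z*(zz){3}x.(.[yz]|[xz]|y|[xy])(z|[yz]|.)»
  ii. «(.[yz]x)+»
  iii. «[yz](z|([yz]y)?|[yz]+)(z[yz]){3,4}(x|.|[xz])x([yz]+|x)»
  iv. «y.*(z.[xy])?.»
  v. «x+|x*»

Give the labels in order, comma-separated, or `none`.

i → match
ii → no match — must end with `x`
iii → no match
iv → no match — must start with `y`
v → no match

i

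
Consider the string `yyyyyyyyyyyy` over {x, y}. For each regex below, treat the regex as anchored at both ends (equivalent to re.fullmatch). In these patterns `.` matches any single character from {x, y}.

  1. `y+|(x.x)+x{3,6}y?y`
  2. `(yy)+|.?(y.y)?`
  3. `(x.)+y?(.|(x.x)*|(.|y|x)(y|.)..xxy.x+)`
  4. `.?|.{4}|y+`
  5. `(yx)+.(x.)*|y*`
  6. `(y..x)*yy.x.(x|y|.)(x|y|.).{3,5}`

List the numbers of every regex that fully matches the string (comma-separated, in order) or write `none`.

1 → match
2 → match
3 → no match — must start with `x`
4 → match
5 → match
6 → no match

1, 2, 4, 5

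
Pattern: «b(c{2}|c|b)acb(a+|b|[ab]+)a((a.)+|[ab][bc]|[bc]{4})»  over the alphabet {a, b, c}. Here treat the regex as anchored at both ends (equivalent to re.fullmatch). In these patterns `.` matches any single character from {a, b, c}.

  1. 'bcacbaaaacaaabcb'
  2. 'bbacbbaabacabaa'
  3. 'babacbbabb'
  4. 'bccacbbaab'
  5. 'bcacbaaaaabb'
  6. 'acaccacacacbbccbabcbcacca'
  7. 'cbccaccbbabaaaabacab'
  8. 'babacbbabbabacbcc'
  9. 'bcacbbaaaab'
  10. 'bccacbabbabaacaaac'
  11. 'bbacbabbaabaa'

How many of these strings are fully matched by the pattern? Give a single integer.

1 → no match
2 → match
3 → no match
4 → match
5 → match
6 → no match — must start with 'b'
7 → no match — must start with 'b'
8 → no match
9 → match
10 → match
11 → match
Total matched: 6

6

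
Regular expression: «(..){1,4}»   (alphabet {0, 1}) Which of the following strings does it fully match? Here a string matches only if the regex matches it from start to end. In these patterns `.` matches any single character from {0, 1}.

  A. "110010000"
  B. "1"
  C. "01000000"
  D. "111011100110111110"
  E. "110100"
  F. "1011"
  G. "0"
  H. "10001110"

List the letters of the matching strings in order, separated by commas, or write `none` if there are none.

C, E, F, H

A → no match
B → no match
C → match
D → no match
E → match
F → match
G → no match
H → match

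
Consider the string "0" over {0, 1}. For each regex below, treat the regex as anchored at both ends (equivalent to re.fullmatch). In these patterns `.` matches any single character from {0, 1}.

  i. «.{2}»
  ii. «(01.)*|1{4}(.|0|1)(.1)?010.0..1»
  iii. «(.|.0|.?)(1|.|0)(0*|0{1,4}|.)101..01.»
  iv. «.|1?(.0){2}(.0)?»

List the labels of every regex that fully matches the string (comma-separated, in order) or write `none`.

i → no match
ii → no match
iii → no match
iv → match

iv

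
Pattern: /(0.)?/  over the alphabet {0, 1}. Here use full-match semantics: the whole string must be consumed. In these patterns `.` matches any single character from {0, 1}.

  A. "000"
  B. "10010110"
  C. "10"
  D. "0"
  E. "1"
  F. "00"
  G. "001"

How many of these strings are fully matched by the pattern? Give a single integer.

1

A. "000" → no match
B. "10010110" → no match
C. "10" → no match
D. "0" → no match
E. "1" → no match
F. "00" → match
G. "001" → no match
Total matched: 1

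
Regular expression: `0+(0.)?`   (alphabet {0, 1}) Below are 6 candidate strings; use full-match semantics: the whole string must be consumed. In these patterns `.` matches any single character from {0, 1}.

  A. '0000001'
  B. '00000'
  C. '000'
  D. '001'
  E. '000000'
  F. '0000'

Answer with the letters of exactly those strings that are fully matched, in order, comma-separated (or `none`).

A → match
B → match
C → match
D → match
E → match
F → match

A, B, C, D, E, F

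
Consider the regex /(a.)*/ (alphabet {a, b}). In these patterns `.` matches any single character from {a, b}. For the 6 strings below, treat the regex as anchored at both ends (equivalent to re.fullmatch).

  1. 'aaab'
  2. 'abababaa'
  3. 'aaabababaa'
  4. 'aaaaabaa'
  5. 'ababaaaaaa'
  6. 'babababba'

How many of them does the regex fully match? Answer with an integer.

5

1 → match
2 → match
3 → match
4 → match
5 → match
6 → no match
Total matched: 5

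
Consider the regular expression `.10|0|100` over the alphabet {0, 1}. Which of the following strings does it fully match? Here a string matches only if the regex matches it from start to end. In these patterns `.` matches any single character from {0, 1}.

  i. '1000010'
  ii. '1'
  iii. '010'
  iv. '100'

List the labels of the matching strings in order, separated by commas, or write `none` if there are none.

iii, iv

i → no match
ii → no match
iii → match
iv → match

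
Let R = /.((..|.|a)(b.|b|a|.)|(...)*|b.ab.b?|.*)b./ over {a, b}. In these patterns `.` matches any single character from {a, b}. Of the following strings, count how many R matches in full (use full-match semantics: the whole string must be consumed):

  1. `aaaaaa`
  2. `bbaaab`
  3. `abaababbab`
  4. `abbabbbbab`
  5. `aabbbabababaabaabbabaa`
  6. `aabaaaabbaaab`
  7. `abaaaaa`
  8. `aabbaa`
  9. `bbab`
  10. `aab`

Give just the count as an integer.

1 → no match
2 → no match
3 → no match
4 → no match
5 → no match
6 → no match
7 → no match
8 → no match
9 → no match
10 → no match
Total matched: 0

0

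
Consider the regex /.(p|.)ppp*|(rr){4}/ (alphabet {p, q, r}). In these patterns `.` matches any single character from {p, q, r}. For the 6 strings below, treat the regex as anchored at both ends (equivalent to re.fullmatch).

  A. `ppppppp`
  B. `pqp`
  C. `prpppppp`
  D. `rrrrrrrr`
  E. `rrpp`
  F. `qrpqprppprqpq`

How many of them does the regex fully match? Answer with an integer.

4

A → match
B → no match
C → match
D → match
E → match
F → no match
Total matched: 4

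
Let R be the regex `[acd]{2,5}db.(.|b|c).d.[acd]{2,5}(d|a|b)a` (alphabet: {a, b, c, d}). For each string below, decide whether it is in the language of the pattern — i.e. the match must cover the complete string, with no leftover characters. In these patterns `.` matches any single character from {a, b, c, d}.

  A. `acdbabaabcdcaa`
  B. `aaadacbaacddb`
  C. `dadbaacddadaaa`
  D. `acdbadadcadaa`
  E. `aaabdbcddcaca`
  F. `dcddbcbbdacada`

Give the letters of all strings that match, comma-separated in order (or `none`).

C, D, F

A → no match
B → no match — must end with `a`
C → match
D → match
E → no match
F → match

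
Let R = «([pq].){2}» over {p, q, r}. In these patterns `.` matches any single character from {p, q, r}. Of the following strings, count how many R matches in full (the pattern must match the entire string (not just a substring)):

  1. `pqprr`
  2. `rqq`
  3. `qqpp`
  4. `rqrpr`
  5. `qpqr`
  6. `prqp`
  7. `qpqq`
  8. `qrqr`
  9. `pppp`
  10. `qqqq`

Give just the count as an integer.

7

1 → no match
2 → no match
3 → match
4 → no match
5 → match
6 → match
7 → match
8 → match
9 → match
10 → match
Total matched: 7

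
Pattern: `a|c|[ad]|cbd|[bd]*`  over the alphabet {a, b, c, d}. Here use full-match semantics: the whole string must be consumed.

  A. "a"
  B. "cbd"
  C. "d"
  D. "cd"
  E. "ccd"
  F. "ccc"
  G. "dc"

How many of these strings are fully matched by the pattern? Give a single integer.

A → match
B → match
C → match
D → no match
E → no match
F → no match
G → no match
Total matched: 3

3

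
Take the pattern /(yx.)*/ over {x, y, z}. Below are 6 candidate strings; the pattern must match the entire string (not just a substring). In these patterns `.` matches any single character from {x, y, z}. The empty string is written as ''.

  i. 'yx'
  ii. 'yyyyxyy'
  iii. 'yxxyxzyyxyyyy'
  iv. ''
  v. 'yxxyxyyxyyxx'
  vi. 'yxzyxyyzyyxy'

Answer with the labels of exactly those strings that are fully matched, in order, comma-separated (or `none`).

iv, v

i → no match
ii → no match
iii → no match
iv → match
v → match
vi → no match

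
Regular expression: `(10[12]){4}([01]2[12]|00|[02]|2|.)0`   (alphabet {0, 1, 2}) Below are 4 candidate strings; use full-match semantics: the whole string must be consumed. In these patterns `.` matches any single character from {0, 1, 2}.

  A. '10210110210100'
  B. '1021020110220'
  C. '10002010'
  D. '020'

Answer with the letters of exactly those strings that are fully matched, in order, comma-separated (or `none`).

A

A → match
B → no match
C. '10002010' → no match
D. '020' → no match — must start with '10'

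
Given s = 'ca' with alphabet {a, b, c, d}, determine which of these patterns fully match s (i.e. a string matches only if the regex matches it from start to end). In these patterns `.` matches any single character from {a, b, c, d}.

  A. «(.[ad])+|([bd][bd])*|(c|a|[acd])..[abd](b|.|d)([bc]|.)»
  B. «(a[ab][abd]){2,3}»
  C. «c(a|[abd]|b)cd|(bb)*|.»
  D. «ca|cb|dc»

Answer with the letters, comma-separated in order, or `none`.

A → match
B → no match — must start with 'a'
C → no match
D → match

A, D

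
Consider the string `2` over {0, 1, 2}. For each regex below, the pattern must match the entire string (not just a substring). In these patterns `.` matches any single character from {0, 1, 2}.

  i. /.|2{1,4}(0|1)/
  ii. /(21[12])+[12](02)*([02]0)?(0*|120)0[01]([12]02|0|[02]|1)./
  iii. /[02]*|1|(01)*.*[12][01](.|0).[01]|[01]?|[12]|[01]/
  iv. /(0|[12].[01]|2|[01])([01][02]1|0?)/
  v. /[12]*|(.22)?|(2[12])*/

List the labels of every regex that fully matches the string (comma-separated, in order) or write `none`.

i → match
ii → no match — must start with `21`
iii → match
iv → match
v → match

i, iii, iv, v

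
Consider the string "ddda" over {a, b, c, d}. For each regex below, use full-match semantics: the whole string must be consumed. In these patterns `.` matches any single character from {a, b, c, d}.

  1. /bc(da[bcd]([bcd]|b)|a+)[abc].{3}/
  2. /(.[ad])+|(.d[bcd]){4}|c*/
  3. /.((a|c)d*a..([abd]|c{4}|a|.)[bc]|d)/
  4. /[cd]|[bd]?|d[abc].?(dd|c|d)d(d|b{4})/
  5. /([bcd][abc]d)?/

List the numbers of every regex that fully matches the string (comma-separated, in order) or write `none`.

1 → no match — must start with "bc"
2 → match
3 → no match
4 → no match
5 → no match

2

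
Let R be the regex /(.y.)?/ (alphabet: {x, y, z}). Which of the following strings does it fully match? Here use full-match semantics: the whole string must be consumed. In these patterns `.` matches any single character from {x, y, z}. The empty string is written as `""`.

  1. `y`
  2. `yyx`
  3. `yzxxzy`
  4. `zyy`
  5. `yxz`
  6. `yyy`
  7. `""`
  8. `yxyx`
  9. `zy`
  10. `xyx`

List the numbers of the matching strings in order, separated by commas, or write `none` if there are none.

1 → no match
2 → match
3 → no match
4 → match
5 → no match
6 → match
7 → match
8 → no match
9 → no match
10 → match

2, 4, 6, 7, 10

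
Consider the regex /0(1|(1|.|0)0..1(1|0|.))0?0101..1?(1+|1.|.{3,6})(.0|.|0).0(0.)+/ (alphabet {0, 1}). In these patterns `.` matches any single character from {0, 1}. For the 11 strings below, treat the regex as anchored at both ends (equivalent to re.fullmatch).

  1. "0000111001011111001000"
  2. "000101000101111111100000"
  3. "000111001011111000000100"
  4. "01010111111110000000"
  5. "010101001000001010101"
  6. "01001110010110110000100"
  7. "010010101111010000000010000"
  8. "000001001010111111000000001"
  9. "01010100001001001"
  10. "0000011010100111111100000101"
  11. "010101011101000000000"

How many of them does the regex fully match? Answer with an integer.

11

1 → match
2 → match
3 → match
4 → match
5 → match
6 → match
7 → match
8 → match
9 → match
10 → match
11 → match
Total matched: 11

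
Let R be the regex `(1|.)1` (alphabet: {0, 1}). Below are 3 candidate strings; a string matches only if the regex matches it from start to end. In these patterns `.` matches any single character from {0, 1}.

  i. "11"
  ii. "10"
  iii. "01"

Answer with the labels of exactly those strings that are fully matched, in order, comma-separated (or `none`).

i → match
ii → no match — must end with "1"
iii → match

i, iii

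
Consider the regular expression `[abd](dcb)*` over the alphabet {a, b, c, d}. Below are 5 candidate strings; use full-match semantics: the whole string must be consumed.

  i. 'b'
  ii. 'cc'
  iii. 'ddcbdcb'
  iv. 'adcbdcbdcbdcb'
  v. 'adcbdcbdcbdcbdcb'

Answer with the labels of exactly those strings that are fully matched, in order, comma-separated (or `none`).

i. 'b' → match
ii. 'cc' → no match
iii. 'ddcbdcb' → match
iv → match
v → match

i, iii, iv, v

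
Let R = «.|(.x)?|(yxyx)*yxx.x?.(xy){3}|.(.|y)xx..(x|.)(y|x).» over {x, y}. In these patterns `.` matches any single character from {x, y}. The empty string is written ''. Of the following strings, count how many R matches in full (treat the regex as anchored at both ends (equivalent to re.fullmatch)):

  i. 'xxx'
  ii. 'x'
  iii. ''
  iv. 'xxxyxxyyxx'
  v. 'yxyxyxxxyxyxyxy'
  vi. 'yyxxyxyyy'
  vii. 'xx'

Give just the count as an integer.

5

i → no match
ii → match
iii → match
iv → no match
v → match
vi → match
vii → match
Total matched: 5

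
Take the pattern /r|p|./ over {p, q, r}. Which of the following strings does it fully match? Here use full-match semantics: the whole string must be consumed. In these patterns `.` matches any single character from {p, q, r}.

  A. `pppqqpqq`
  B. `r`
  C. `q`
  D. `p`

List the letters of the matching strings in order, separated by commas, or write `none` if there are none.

B, C, D

A. `pppqqpqq` → no match
B. `r` → match
C. `q` → match
D. `p` → match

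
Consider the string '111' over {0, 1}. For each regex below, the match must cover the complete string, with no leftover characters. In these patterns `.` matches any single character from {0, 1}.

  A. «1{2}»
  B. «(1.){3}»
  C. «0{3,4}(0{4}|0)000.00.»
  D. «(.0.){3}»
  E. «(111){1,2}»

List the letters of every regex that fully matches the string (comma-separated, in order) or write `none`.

E

A → no match
B → no match
C → no match — must start with '0'
D → no match
E → match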